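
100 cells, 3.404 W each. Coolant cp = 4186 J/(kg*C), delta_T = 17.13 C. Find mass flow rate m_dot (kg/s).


Step 1: Total heat Q = 100 * 3.404 W = 340.4 W
Step 2: denom = cp * dT = 4186 * 17.13 = 71706
Step 3: m_dot = 340.4 / 71706 = 0.004747 kg/s

0.004747 kg/s


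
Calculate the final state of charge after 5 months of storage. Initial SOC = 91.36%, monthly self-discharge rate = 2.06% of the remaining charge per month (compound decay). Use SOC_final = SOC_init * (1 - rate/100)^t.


decay = (1 - 2.06/100)^5 = 0.90116
SOC_final = 91.36 * 0.90116 = 82.33%

82.33%


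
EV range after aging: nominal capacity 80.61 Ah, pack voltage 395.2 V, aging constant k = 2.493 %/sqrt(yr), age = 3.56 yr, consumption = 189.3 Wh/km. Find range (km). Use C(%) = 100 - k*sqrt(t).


Step 1: capacity retention = 100 - 2.493 * sqrt(3.56) = 100 - 2.493 * 1.8868 = 95.296%
Step 2: C_now = 80.61 * 95.296/100 = 76.818 Ah
Step 3: E_pack = V * C_now = 395.2 * 76.818 = 30358 Wh
Step 4: range = E_pack / consumption = 30358 / 189.3 = 160.4 km

160.4 km


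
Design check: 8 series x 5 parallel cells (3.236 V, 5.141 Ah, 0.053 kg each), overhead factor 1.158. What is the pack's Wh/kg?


Step 1: V_pack = 8 * 3.236 = 25.888 V
Step 2: C_pack = 5 * 5.141 = 25.705 Ah
Step 3: E_pack = V_pack * C_pack = 25.888 * 25.705 = 665.45 Wh
Step 4: m_pack = 8 * 5 * 0.053 * 1.158 = 2.455 kg
Step 5: ED = E_pack / m_pack = 665.45 / 2.455 = 271.1 Wh/kg

271.1 Wh/kg


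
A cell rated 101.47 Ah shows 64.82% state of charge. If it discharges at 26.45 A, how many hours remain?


Step 1: remaining = SOC/100 * C_total = 64.82/100 * 101.47 = 65.773 Ah
Step 2: t = remaining / I = 65.773 / 26.45 = 2.487 hr

2.487 hr


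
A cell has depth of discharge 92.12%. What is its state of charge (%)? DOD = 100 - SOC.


SOC = 100 - DOD = 100 - 92.12 = 7.88%

7.88%


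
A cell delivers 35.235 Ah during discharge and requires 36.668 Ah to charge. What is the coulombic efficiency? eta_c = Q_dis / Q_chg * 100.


Coulombic efficiency = 35.235/36.668 * 100% = 96.09%

96.09%


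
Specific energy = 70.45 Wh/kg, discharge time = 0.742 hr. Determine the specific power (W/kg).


Specific power = 70.45 Wh/kg / 0.742 hr = 94.95 W/kg

94.95 W/kg


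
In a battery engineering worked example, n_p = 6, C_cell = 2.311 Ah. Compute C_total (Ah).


Parallel capacities add: 6 * 2.311 Ah = 13.866 Ah

13.866 Ah


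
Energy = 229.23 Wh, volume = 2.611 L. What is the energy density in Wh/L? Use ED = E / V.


Volumetric ED = 229.23 Wh / 2.611 L = 87.79 Wh/L

87.79 Wh/L


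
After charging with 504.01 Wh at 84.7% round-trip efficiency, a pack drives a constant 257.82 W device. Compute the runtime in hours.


Step 1: E_discharge = eta/100 * E_charge = 84.7/100 * 504.01 = 426.9 Wh
Step 2: t = E_discharge / P = 426.9 / 257.82 = 1.656 hr

1.656 hr


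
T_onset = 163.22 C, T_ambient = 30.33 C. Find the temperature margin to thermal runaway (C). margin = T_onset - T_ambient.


Safety margin = 163.22 C - 30.33 C = 132.89 C

132.89 C


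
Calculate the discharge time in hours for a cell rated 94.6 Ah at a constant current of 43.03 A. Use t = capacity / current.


t = capacity / current = 94.6 / 43.03 = 2.198 hr

2.198 hr


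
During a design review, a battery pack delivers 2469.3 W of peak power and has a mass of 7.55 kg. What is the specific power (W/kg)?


SP = P / m = 2469.3 / 7.55 = 327.1 W/kg

327.1 W/kg


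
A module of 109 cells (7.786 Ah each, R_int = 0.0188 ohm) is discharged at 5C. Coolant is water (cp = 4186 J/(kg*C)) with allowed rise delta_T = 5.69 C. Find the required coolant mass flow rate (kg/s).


Step 1: I = 5 * 7.786 = 38.93 A
Step 2: Q_cell = I^2 * R = 38.93^2 * 0.0188 = 28.492 W
Step 3: Q_total = 109 * 28.492 = 3105.6 W
Step 4: m_dot = Q_total / (cp * dT) = 3105.6 / (4186 * 5.69) = 0.1304 kg/s

0.1304 kg/s


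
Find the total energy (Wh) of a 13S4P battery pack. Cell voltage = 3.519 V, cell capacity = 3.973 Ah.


V_pack = 13 * 3.519 = 45.747 V
C_pack = 4 * 3.973 = 15.892 Ah
E = V_pack * C_pack = 45.747 * 15.892 = 727.0 Wh

727.0 Wh


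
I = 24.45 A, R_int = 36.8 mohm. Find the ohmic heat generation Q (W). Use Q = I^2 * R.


Convert: R = 36.8 mohm = 0.0368 ohm
I^2 = 597.8
Q = 597.8 * 0.0368 = 22.00 W

22.00 W


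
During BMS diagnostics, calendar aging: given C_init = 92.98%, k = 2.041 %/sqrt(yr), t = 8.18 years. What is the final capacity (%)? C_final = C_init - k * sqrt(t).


sqrt(t) = sqrt(8.18) = 2.8601
C_final = 92.98 - 2.041 * 2.8601 = 87.14%

87.14%


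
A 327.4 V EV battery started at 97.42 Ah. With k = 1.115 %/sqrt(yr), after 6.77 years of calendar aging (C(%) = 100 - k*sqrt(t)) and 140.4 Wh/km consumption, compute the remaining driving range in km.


Step 1: capacity retention = 100 - 1.115 * sqrt(6.77) = 100 - 1.115 * 2.6019 = 97.099%
Step 2: C_now = 97.42 * 97.099/100 = 94.594 Ah
Step 3: E_pack = V * C_now = 327.4 * 94.594 = 30970 Wh
Step 4: range = E_pack / consumption = 30970 / 140.4 = 220.6 km

220.6 km


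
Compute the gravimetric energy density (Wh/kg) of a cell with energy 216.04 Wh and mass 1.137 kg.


Specific energy = 216.04 Wh / 1.137 kg = 190.0 Wh/kg

190.0 Wh/kg


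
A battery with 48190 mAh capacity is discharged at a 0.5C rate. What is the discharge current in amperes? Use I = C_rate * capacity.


Convert: capacity = 48190 mAh = 48.19 Ah
At 0.5C: I = 0.5 * 48.19 Ah = 24.095 A

24.095 A


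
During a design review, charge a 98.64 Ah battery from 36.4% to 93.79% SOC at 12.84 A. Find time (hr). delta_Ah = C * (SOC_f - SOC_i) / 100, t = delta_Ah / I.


delta_Ah = 98.64 * (93.79 - 36.4) / 100 = 56.609 Ah
t = delta_Ah / I = 56.609 / 12.84 = 4.409 hr

4.409 hr


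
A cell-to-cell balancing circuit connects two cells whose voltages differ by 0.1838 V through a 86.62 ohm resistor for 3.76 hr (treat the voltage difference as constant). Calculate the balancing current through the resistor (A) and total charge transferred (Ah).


First, Ohm's law: I_bal = 0.1838 V / 86.62 ohm = 0.0021219 A
Then Q = I * t = 0.0021219 A * 3.76 hr = 0.007978 Ah

I=0.0021219 A, Q=0.007978 Ah


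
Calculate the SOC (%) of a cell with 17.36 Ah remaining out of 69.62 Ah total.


SOC = (remaining / total) * 100 = (17.36 / 69.62) * 100 = 24.94%

24.94%


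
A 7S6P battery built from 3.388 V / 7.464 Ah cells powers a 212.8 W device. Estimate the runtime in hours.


Step 1: E_pack = Ns * V_cell * Np * C_cell = 7 * 3.388 * 6 * 7.464 = 1062.1 Wh
Step 2: t = E_pack / P = 1062.1 / 212.8 = 4.991 hr

4.991 hr


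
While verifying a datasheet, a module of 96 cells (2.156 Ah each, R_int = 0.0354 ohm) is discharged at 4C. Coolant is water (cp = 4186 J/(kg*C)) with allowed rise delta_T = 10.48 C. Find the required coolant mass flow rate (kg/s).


Step 1: I = 4 * 2.156 = 8.624 A
Step 2: Q_cell = I^2 * R = 8.624^2 * 0.0354 = 2.6328 W
Step 3: Q_total = 96 * 2.6328 = 252.75 W
Step 4: m_dot = Q_total / (cp * dT) = 252.75 / (4186 * 10.48) = 0.005761 kg/s

0.005761 kg/s


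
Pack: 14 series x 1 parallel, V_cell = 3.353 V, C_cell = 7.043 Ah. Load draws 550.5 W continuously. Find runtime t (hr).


Step 1: E_pack = Ns * V_cell * Np * C_cell = 14 * 3.353 * 1 * 7.043 = 330.61 Wh
Step 2: t = E_pack / P = 330.61 / 550.5 = 0.6006 hr

0.6006 hr


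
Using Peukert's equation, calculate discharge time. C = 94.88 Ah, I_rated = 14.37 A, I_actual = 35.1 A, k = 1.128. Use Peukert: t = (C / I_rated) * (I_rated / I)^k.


t_rated = C / I_rated = 94.88 / 14.37 = 6.6026 hr
(I_rated/I)^k = (0.4094)^1.128 = 0.36518
t = t_rated * (I_rated/I)^k = 6.6026 * 0.36518 = 2.411 hr

2.411 hr


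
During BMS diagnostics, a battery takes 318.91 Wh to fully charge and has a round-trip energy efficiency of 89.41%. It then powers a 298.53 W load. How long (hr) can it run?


Step 1: E_discharge = eta/100 * E_charge = 89.41/100 * 318.91 = 285.14 Wh
Step 2: t = E_discharge / P = 285.14 / 298.53 = 0.9551 hr

0.9551 hr


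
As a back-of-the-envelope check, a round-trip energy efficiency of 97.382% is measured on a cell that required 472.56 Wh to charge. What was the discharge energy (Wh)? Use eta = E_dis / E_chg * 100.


E_dis = eta/100 * E_chg = 97.382/100 * 472.56 = 460.2 Wh

460.2 Wh


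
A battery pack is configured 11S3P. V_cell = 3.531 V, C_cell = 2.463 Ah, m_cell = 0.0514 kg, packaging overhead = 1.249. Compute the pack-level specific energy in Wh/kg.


Step 1: V_pack = 11 * 3.531 = 38.841 V
Step 2: C_pack = 3 * 2.463 = 7.389 Ah
Step 3: E_pack = V_pack * C_pack = 38.841 * 7.389 = 287 Wh
Step 4: m_pack = 11 * 3 * 0.0514 * 1.249 = 2.1186 kg
Step 5: ED = E_pack / m_pack = 287 / 2.1186 = 135.5 Wh/kg

135.5 Wh/kg


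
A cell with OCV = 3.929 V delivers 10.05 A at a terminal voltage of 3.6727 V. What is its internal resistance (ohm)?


R = (OCV - V) / I = (3.929 - 3.6727) / 10.05 = 0.02550 ohm

0.02550 ohm


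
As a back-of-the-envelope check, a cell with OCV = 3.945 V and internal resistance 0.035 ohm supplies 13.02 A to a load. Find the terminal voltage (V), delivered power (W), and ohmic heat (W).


Step 1: V_terminal = OCV - I*R = 3.945 - 13.02 * 0.035 = 3.4893 V
Step 2: P_out = V_terminal * I = 3.4893 * 13.02 = 45.43 W
Step 3: Q = I^2 * R = 13.02^2 * 0.035 = 5.933 W

V=3.4893 V, P=45.43 W, Q=5.933 W


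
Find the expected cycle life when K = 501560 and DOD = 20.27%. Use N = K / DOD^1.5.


DOD^1.5 = 91.26
N = K / DOD^1.5 = 501560 / 91.26 = 5496

5496 cycles


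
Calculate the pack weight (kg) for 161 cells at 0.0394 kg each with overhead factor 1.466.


Cell mass sum = 161 * 0.0394 = 6.3434 kg
With overhead 1.466: m_pack = 6.3434 * 1.466 = 9.299 kg

9.299 kg


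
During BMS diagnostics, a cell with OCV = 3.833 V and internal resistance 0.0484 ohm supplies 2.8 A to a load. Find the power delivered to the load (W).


Step 1: V_terminal = OCV - I*R = 3.833 - 2.8 * 0.0484 = 3.6975 V
Step 2: P_out = V_terminal * I = 3.6975 * 2.8 = 10.35 W

10.35 W


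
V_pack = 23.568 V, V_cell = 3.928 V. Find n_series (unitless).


Rearranging: n = V_pack / V_cell = 23.568 / 3.928 = 6 cells

6


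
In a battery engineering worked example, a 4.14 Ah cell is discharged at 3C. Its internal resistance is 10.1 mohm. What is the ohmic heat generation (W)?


Convert: R = 10.1 mohm = 0.0101 ohm
Step 1: I = C_rate * capacity = 3 * 4.14 = 12.42 A
Step 2: Q = I^2 * R = 12.42^2 * 0.0101 = 154.26 * 0.0101 = 1.558 W

1.558 W


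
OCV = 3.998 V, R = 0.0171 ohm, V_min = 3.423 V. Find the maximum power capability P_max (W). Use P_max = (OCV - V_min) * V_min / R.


P_max = (OCV - V_min) * V_min / R = (3.998 - 3.423) * 3.423 / 0.0171 = 0.575 * 3.423 / 0.0171 = 115.1 W

115.1 W


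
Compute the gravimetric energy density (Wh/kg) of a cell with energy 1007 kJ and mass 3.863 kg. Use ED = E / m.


Convert: E = 1007 kJ = 279.72 Wh
ED = E / m = 279.72 / 3.863 = 72.41 Wh/kg

72.41 Wh/kg


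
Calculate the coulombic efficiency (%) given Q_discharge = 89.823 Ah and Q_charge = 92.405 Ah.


eta_c = Q_dis / Q_chg * 100 = 89.823 / 92.405 * 100 = 97.21%

97.21%


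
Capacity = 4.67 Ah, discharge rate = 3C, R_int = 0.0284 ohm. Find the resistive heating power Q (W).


Step 1: I = C_rate * capacity = 3 * 4.67 = 14.01 A
Step 2: Q = I^2 * R = 14.01^2 * 0.0284 = 196.28 * 0.0284 = 5.574 W

5.574 W


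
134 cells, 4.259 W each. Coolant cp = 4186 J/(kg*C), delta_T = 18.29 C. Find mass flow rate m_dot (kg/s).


Q_total = 134 * 4.259 = 570.71 W
m_dot = Q_total / (cp * dT) = 570.71 / (4186 * 18.29) = 0.007454 kg/s

0.007454 kg/s


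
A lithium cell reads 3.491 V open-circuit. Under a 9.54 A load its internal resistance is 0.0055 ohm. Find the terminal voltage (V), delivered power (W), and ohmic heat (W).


Step 1: V_terminal = OCV - I*R = 3.491 - 9.54 * 0.0055 = 3.4385 V
Step 2: P_out = V_terminal * I = 3.4385 * 9.54 = 32.80 W
Step 3: Q = I^2 * R = 9.54^2 * 0.0055 = 0.5006 W

V=3.4385 V, P=32.80 W, Q=0.5006 W


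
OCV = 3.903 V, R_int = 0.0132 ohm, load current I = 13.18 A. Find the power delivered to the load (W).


Step 1: V_terminal = OCV - I*R = 3.903 - 13.18 * 0.0132 = 3.729 V
Step 2: P_out = V_terminal * I = 3.729 * 13.18 = 49.15 W

49.15 W


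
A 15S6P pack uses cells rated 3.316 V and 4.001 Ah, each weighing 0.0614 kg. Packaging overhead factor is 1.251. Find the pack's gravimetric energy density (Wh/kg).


Step 1: V_pack = 15 * 3.316 = 49.74 V
Step 2: C_pack = 6 * 4.001 = 24.006 Ah
Step 3: E_pack = V_pack * C_pack = 49.74 * 24.006 = 1194.1 Wh
Step 4: m_pack = 15 * 6 * 0.0614 * 1.251 = 6.913 kg
Step 5: ED = E_pack / m_pack = 1194.1 / 6.913 = 172.7 Wh/kg

172.7 Wh/kg


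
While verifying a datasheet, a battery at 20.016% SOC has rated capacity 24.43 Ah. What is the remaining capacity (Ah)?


remaining = SOC / 100 * total = 20.016 / 100 * 24.43 = 4.890 Ah

4.890 Ah


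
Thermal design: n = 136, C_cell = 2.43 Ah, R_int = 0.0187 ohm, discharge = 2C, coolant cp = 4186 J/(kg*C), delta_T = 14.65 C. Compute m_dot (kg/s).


Step 1: I = 2 * 2.43 = 4.86 A
Step 2: Q_cell = I^2 * R = 4.86^2 * 0.0187 = 0.44169 W
Step 3: Q_total = 136 * 0.44169 = 60.07 W
Step 4: m_dot = Q_total / (cp * dT) = 60.07 / (4186 * 14.65) = 9.795e-04 kg/s

9.795e-04 kg/s


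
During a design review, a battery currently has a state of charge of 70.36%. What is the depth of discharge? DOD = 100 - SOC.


Complement of SOC: DOD = 100% - 70.36% = 29.64%

29.64%


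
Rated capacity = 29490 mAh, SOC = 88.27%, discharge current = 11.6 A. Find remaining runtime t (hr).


Convert: C_total = 29490 mAh = 29.49 Ah
Step 1: remaining = SOC/100 * C_total = 88.27/100 * 29.49 = 26.031 Ah
Step 2: t = remaining / I = 26.031 / 11.6 = 2.244 hr

2.244 hr


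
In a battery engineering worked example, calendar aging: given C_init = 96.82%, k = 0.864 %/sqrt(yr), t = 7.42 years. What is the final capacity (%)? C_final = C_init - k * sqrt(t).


Step 1: sqrt(7.42 yr) = 2.724
Step 2: drop = 0.864 * 2.724 = 2.3535
Step 3: C_final = 96.82 - 2.3535 = 94.47%

94.47%


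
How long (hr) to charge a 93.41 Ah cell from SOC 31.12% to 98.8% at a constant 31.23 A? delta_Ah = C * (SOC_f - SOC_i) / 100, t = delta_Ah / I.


Step 1: dSOC = 98.8% - 31.12% = 67.68%
Step 2: delta_Ah = 93.41 * 67.68 / 100 = 63.22 Ah
Step 3: t = 63.22 / 31.23 = 2.024 hr

2.024 hr


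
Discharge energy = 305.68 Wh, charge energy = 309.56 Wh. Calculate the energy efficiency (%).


eta_e = E_dis / E_chg * 100 = 305.68 / 309.56 * 100 = 98.75%

98.75%


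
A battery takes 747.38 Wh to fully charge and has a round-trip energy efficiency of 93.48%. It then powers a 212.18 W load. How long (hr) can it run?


Step 1: E_discharge = eta/100 * E_charge = 93.48/100 * 747.38 = 698.65 Wh
Step 2: t = E_discharge / P = 698.65 / 212.18 = 3.293 hr

3.293 hr


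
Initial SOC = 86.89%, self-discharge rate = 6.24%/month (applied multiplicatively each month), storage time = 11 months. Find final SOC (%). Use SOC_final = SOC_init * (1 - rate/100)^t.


decay = (1 - 6.24/100)^11 = 0.49226
SOC_final = 86.89 * 0.49226 = 42.77%

42.77%


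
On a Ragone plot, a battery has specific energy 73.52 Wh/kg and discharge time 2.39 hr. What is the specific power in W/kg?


P_specific = E / t = 73.52 / 2.39 = 30.76 W/kg

30.76 W/kg


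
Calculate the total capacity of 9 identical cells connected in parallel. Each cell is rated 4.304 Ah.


C_total = 9 * 4.304 = 38.736 Ah

38.736 Ah


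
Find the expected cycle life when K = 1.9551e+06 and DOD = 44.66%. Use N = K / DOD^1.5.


DOD^1.5 = 298.45
N = K / DOD^1.5 = 1.9551e+06 / 298.45 = 6551

6551 cycles


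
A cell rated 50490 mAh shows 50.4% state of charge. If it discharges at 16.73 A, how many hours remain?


Convert: C_total = 50490 mAh = 50.49 Ah
Step 1: remaining = SOC/100 * C_total = 50.4/100 * 50.49 = 25.447 Ah
Step 2: t = remaining / I = 25.447 / 16.73 = 1.521 hr

1.521 hr


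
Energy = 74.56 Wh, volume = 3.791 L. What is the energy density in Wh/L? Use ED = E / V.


Volumetric ED = 74.56 Wh / 3.791 L = 19.67 Wh/L

19.67 Wh/L


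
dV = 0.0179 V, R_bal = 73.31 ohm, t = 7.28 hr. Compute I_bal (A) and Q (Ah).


I_bal = dV / R = 0.0179 / 73.31 = 2.4417e-04 A
Q = I_bal * t = 2.4417e-04 * 7.28 = 0.001778 Ah

I=2.4417e-04 A, Q=0.001778 Ah


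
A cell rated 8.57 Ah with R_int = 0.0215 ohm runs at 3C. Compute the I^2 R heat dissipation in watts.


Step 1: I = C_rate * capacity = 3 * 8.57 = 25.71 A
Step 2: Q = I^2 * R = 25.71^2 * 0.0215 = 661 * 0.0215 = 14.21 W

14.21 W


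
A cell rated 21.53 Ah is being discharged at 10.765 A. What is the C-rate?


C_rate = I / capacity = 10.765 / 21.53 = 0.5C

0.5C


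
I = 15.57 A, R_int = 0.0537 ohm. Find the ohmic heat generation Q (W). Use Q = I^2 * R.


I^2 = 242.42
Q = 242.42 * 0.0537 = 13.02 W

13.02 W


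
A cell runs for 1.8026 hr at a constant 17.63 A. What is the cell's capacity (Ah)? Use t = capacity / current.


C = I * t = 17.63 * 1.8026 = 31.78 Ah

31.78 Ah


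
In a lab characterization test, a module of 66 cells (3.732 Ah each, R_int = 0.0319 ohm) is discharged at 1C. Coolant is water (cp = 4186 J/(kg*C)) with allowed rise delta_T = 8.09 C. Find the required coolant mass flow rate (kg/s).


Step 1: I = 1 * 3.732 = 3.732 A
Step 2: Q_cell = I^2 * R = 3.732^2 * 0.0319 = 0.4443 W
Step 3: Q_total = 66 * 0.4443 = 29.324 W
Step 4: m_dot = Q_total / (cp * dT) = 29.324 / (4186 * 8.09) = 8.659e-04 kg/s

8.659e-04 kg/s


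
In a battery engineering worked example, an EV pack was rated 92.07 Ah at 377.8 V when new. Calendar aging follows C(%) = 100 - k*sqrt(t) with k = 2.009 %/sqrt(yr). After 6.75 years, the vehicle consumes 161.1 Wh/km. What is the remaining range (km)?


Step 1: capacity retention = 100 - 2.009 * sqrt(6.75) = 100 - 2.009 * 2.5981 = 94.78%
Step 2: C_now = 92.07 * 94.78/100 = 87.264 Ah
Step 3: E_pack = V * C_now = 377.8 * 87.264 = 32968 Wh
Step 4: range = E_pack / consumption = 32968 / 161.1 = 204.6 km

204.6 km


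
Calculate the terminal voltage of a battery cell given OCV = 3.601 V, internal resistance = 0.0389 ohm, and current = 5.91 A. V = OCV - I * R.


IR drop = 5.91 * 0.0389 = 0.2299 V
V = 3.601 - 0.2299 = 3.371 V

3.371 V


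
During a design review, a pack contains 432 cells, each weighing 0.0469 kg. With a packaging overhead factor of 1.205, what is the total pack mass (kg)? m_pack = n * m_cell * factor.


m_pack = n * m_cell * overhead = 432 * 0.0469 * 1.205 = 24.41 kg

24.41 kg


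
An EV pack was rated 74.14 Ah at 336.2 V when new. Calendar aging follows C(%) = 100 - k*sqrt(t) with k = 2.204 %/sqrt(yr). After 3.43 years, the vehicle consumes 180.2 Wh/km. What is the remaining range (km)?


Step 1: capacity retention = 100 - 2.204 * sqrt(3.43) = 100 - 2.204 * 1.852 = 95.918%
Step 2: C_now = 74.14 * 95.918/100 = 71.114 Ah
Step 3: E_pack = V * C_now = 336.2 * 71.114 = 23909 Wh
Step 4: range = E_pack / consumption = 23909 / 180.2 = 132.7 km

132.7 km


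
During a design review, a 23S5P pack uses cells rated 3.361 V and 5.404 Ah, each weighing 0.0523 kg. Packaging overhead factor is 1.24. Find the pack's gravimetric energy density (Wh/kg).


Step 1: V_pack = 23 * 3.361 = 77.303 V
Step 2: C_pack = 5 * 5.404 = 27.02 Ah
Step 3: E_pack = V_pack * C_pack = 77.303 * 27.02 = 2088.7 Wh
Step 4: m_pack = 23 * 5 * 0.0523 * 1.24 = 7.458 kg
Step 5: ED = E_pack / m_pack = 2088.7 / 7.458 = 280.1 Wh/kg

280.1 Wh/kg


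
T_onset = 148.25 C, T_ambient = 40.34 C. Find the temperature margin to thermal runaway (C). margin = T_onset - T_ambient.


margin = T_onset - T_ambient = 148.25 - 40.34 = 107.91 C

107.91 C


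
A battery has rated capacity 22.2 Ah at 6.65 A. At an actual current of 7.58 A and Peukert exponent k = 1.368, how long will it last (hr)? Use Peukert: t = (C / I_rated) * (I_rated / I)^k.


Step 1: t_rated = C / I_rated = 22.2 / 6.65 = 3.3383 hr
Step 2: ratio = 6.65 / 7.58 = 0.87731
Step 3: ratio^k = 0.87731^1.368 = 0.83605
Step 4: t = t_rated * ratio^k = 3.3383 * 0.83605 = 2.791 hr

2.791 hr


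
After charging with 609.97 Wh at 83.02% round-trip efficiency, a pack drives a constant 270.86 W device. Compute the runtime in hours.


Step 1: E_discharge = eta/100 * E_charge = 83.02/100 * 609.97 = 506.4 Wh
Step 2: t = E_discharge / P = 506.4 / 270.86 = 1.870 hr

1.870 hr


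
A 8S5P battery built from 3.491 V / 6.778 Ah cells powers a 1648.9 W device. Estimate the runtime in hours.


Step 1: E_pack = Ns * V_cell * Np * C_cell = 8 * 3.491 * 5 * 6.778 = 946.48 Wh
Step 2: t = E_pack / P = 946.48 / 1648.9 = 0.5740 hr

0.5740 hr


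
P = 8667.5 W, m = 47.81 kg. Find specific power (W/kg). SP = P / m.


SP = P / m = 8667.5 / 47.81 = 181.3 W/kg

181.3 W/kg


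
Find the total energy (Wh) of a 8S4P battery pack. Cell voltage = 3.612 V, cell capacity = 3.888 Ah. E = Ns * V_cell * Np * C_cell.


V_pack = 8 * 3.612 = 28.896 V
C_pack = 4 * 3.888 = 15.552 Ah
E = V_pack * C_pack = 28.896 * 15.552 = 449.4 Wh

449.4 Wh


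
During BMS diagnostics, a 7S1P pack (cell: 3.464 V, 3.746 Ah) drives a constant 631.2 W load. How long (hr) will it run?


Step 1: E_pack = Ns * V_cell * Np * C_cell = 7 * 3.464 * 1 * 3.746 = 90.833 Wh
Step 2: t = E_pack / P = 90.833 / 631.2 = 0.1439 hr

0.1439 hr


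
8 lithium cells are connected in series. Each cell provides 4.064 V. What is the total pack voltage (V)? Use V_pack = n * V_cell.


Series voltages add: 8 * 4.064 V = 32.512 V

32.512 V


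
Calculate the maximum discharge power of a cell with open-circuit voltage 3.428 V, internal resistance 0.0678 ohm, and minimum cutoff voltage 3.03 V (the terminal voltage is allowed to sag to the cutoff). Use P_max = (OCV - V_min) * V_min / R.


P_max = (OCV - V_min) * V_min / R = (3.428 - 3.03) * 3.03 / 0.0678 = 0.398 * 3.03 / 0.0678 = 17.79 W

17.79 W


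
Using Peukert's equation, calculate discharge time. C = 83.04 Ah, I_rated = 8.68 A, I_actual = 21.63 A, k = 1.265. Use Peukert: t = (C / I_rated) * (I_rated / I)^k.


t_rated = C / I_rated = 83.04 / 8.68 = 9.5668 hr
(I_rated/I)^k = (0.40129)^1.265 = 0.31505
t = t_rated * (I_rated/I)^k = 9.5668 * 0.31505 = 3.014 hr

3.014 hr


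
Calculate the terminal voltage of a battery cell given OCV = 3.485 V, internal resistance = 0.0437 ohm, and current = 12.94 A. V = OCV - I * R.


IR drop = 12.94 * 0.0437 = 0.56548 V
V = 3.485 - 0.56548 = 2.920 V

2.920 V


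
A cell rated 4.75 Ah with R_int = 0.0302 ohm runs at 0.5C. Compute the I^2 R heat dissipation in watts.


Step 1: I = C_rate * capacity = 0.5 * 4.75 = 2.375 A
Step 2: Q = I^2 * R = 2.375^2 * 0.0302 = 5.6406 * 0.0302 = 0.1703 W

0.1703 W


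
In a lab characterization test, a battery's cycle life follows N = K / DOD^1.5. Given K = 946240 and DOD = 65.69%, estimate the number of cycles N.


DOD^1.5 = 532.41
N = K / DOD^1.5 = 946240 / 532.41 = 1777

1777 cycles


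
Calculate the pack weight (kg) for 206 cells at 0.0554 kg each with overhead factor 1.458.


Cell mass sum = 206 * 0.0554 = 11.412 kg
With overhead 1.458: m_pack = 11.412 * 1.458 = 16.64 kg

16.64 kg


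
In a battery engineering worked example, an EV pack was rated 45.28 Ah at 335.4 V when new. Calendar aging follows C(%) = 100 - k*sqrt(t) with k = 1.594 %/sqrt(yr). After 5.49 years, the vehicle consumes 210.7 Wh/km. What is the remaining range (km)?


Step 1: capacity retention = 100 - 1.594 * sqrt(5.49) = 100 - 1.594 * 2.3431 = 96.265%
Step 2: C_now = 45.28 * 96.265/100 = 43.589 Ah
Step 3: E_pack = V * C_now = 335.4 * 43.589 = 14620 Wh
Step 4: range = E_pack / consumption = 14620 / 210.7 = 69.39 km

69.39 km


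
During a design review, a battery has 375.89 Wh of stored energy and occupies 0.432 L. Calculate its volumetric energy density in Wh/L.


ED = E / V = 375.89 / 0.432 = 870.1 Wh/L

870.1 Wh/L


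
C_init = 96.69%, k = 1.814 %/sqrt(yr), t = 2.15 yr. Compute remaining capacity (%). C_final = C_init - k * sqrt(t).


sqrt(t) = sqrt(2.15) = 1.4663
C_final = 96.69 - 1.814 * 1.4663 = 94.03%

94.03%


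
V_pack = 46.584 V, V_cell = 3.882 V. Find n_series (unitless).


Rearranging: n = V_pack / V_cell = 46.584 / 3.882 = 12 cells

12


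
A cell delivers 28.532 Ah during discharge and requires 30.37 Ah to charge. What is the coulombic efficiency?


Coulombic efficiency = 28.532/30.37 * 100% = 93.95%

93.95%


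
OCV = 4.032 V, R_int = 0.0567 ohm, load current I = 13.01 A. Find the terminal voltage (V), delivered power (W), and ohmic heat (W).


Step 1: V_terminal = OCV - I*R = 4.032 - 13.01 * 0.0567 = 3.2943 V
Step 2: P_out = V_terminal * I = 3.2943 * 13.01 = 42.86 W
Step 3: Q = I^2 * R = 13.01^2 * 0.0567 = 9.597 W

V=3.2943 V, P=42.86 W, Q=9.597 W


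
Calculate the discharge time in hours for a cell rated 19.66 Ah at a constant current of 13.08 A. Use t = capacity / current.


t = capacity / current = 19.66 / 13.08 = 1.503 hr

1.503 hr


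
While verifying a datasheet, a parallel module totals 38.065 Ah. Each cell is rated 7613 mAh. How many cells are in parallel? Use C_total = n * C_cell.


Convert: C_cell = 7613 mAh = 7.613 Ah
n = C_total / C_cell = 38.065 / 7.613 = 5

5


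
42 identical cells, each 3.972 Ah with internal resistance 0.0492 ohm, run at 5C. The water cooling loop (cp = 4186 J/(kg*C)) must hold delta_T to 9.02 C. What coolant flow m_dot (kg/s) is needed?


Step 1: I = 5 * 3.972 = 19.86 A
Step 2: Q_cell = I^2 * R = 19.86^2 * 0.0492 = 19.405 W
Step 3: Q_total = 42 * 19.405 = 815.01 W
Step 4: m_dot = Q_total / (cp * dT) = 815.01 / (4186 * 9.02) = 0.02159 kg/s

0.02159 kg/s


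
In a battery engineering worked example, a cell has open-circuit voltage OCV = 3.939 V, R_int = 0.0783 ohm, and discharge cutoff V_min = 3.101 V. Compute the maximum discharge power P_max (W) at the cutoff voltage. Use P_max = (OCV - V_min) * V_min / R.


P_max = (OCV - V_min) * V_min / R = (3.939 - 3.101) * 3.101 / 0.0783 = 0.838 * 3.101 / 0.0783 = 33.19 W

33.19 W


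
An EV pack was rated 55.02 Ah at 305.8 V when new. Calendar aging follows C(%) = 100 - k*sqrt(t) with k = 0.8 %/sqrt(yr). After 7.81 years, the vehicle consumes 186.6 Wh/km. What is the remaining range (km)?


Step 1: capacity retention = 100 - 0.8 * sqrt(7.81) = 100 - 0.8 * 2.7946 = 97.764%
Step 2: C_now = 55.02 * 97.764/100 = 53.79 Ah
Step 3: E_pack = V * C_now = 305.8 * 53.79 = 16449 Wh
Step 4: range = E_pack / consumption = 16449 / 186.6 = 88.15 km

88.15 km


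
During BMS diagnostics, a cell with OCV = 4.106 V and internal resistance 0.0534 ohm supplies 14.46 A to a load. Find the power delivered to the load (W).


Step 1: V_terminal = OCV - I*R = 4.106 - 14.46 * 0.0534 = 3.3338 V
Step 2: P_out = V_terminal * I = 3.3338 * 14.46 = 48.21 W

48.21 W


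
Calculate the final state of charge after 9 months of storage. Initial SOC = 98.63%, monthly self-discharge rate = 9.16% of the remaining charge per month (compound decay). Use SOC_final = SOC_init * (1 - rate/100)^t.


decay = (1 - 9.16/100)^9 = 0.42121
SOC_final = 98.63 * 0.42121 = 41.54%

41.54%


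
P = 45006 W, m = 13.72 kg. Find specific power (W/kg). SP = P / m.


Specific power = 45006 W / 13.72 kg = 3280 W/kg

3280 W/kg


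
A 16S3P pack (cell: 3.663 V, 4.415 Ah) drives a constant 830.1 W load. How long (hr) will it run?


Step 1: E_pack = Ns * V_cell * Np * C_cell = 16 * 3.663 * 3 * 4.415 = 776.26 Wh
Step 2: t = E_pack / P = 776.26 / 830.1 = 0.9351 hr

0.9351 hr


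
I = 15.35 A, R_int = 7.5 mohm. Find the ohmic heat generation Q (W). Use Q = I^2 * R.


Convert: R = 7.5 mohm = 0.0075 ohm
I^2 = 235.62
Q = 235.62 * 0.0075 = 1.767 W

1.767 W


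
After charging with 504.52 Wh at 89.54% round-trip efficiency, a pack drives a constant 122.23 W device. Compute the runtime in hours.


Step 1: E_discharge = eta/100 * E_charge = 89.54/100 * 504.52 = 451.75 Wh
Step 2: t = E_discharge / P = 451.75 / 122.23 = 3.696 hr

3.696 hr


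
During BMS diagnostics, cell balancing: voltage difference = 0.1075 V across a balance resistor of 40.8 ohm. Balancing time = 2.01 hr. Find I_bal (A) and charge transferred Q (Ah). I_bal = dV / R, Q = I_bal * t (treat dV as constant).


First, Ohm's law: I_bal = 0.1075 V / 40.8 ohm = 0.0026348 A
Then Q = I * t = 0.0026348 A * 2.01 hr = 0.005296 Ah

I=0.0026348 A, Q=0.005296 Ah


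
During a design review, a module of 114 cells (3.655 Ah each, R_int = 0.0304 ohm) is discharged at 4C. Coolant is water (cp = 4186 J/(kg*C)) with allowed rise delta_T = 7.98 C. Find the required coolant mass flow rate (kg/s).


Step 1: I = 4 * 3.655 = 14.62 A
Step 2: Q_cell = I^2 * R = 14.62^2 * 0.0304 = 6.4978 W
Step 3: Q_total = 114 * 6.4978 = 740.75 W
Step 4: m_dot = Q_total / (cp * dT) = 740.75 / (4186 * 7.98) = 0.02218 kg/s

0.02218 kg/s


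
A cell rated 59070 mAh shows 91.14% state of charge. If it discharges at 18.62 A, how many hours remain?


Convert: C_total = 59070 mAh = 59.07 Ah
Step 1: remaining = SOC/100 * C_total = 91.14/100 * 59.07 = 53.836 Ah
Step 2: t = remaining / I = 53.836 / 18.62 = 2.891 hr

2.891 hr


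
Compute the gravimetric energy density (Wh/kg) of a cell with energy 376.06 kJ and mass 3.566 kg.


Convert: E = 376.06 kJ = 104.46 Wh
ED = E / m = 104.46 / 3.566 = 29.29 Wh/kg

29.29 Wh/kg


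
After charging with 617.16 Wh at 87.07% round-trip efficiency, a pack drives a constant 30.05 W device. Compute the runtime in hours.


Step 1: E_discharge = eta/100 * E_charge = 87.07/100 * 617.16 = 537.36 Wh
Step 2: t = E_discharge / P = 537.36 / 30.05 = 17.88 hr

17.88 hr


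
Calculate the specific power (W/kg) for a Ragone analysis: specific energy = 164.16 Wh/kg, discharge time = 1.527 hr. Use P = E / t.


P_specific = E / t = 164.16 / 1.527 = 107.5 W/kg

107.5 W/kg


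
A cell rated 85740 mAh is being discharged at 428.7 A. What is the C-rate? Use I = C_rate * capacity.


Convert: capacity = 85740 mAh = 85.74 Ah
Rearranging: C_rate = 428.7 / 85.74 = 5C

5C


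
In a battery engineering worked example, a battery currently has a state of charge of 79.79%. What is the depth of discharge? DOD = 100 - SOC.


Complement of SOC: DOD = 100% - 79.79% = 20.21%

20.21%


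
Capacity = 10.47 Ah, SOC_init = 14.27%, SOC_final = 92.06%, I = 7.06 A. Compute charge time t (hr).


delta_Ah = 10.47 * (92.06 - 14.27) / 100 = 8.1446 Ah
t = delta_Ah / I = 8.1446 / 7.06 = 1.154 hr

1.154 hr


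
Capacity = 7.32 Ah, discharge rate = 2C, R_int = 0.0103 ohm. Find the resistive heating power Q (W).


Step 1: I = C_rate * capacity = 2 * 7.32 = 14.64 A
Step 2: Q = I^2 * R = 14.64^2 * 0.0103 = 214.33 * 0.0103 = 2.208 W

2.208 W


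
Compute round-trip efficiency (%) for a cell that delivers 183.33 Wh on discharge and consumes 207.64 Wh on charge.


eta_e = E_dis / E_chg * 100 = 183.33 / 207.64 * 100 = 88.29%

88.29%


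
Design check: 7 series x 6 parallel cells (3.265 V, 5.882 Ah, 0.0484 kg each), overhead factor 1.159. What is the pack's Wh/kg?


Step 1: V_pack = 7 * 3.265 = 22.855 V
Step 2: C_pack = 6 * 5.882 = 35.292 Ah
Step 3: E_pack = V_pack * C_pack = 22.855 * 35.292 = 806.6 Wh
Step 4: m_pack = 7 * 6 * 0.0484 * 1.159 = 2.356 kg
Step 5: ED = E_pack / m_pack = 806.6 / 2.356 = 342.4 Wh/kg

342.4 Wh/kg


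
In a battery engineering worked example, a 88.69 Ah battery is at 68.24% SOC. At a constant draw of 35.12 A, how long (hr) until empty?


Step 1: remaining = SOC/100 * C_total = 68.24/100 * 88.69 = 60.522 Ah
Step 2: t = remaining / I = 60.522 / 35.12 = 1.723 hr

1.723 hr


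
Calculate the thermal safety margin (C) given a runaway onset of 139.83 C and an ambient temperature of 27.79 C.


margin = T_onset - T_ambient = 139.83 - 27.79 = 112.04 C

112.04 C


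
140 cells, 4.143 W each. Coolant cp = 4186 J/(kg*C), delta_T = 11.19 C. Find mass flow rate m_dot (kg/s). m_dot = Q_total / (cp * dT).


Q_total = 140 * 4.143 = 580.02 W
m_dot = Q_total / (cp * dT) = 580.02 / (4186 * 11.19) = 0.01238 kg/s

0.01238 kg/s


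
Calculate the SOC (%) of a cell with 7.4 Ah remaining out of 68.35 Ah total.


SOC = (remaining / total) * 100 = (7.4 / 68.35) * 100 = 10.83%

10.83%


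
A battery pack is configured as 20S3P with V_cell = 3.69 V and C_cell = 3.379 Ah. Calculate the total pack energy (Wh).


V_pack = 20 * 3.69 = 73.8 V
C_pack = 3 * 3.379 = 10.137 Ah
E = V_pack * C_pack = 73.8 * 10.137 = 748.1 Wh

748.1 Wh


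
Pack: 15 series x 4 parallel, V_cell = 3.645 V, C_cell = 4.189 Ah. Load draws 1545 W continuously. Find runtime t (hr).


Step 1: E_pack = Ns * V_cell * Np * C_cell = 15 * 3.645 * 4 * 4.189 = 916.13 Wh
Step 2: t = E_pack / P = 916.13 / 1545 = 0.5930 hr

0.5930 hr


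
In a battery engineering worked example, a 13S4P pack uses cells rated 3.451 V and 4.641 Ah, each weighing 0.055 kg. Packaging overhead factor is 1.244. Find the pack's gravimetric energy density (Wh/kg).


Step 1: V_pack = 13 * 3.451 = 44.863 V
Step 2: C_pack = 4 * 4.641 = 18.564 Ah
Step 3: E_pack = V_pack * C_pack = 44.863 * 18.564 = 832.84 Wh
Step 4: m_pack = 13 * 4 * 0.055 * 1.244 = 3.5578 kg
Step 5: ED = E_pack / m_pack = 832.84 / 3.5578 = 234.1 Wh/kg

234.1 Wh/kg


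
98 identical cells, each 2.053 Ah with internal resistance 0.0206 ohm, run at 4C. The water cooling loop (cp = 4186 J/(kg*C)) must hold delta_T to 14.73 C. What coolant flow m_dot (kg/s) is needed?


Step 1: I = 4 * 2.053 = 8.212 A
Step 2: Q_cell = I^2 * R = 8.212^2 * 0.0206 = 1.3892 W
Step 3: Q_total = 98 * 1.3892 = 136.14 W
Step 4: m_dot = Q_total / (cp * dT) = 136.14 / (4186 * 14.73) = 0.002208 kg/s

0.002208 kg/s


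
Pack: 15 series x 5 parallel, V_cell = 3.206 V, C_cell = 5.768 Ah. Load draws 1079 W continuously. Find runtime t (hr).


Step 1: E_pack = Ns * V_cell * Np * C_cell = 15 * 3.206 * 5 * 5.768 = 1386.9 Wh
Step 2: t = E_pack / P = 1386.9 / 1079 = 1.285 hr

1.285 hr


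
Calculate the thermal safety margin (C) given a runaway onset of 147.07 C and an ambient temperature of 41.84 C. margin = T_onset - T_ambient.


margin = T_onset - T_ambient = 147.07 - 41.84 = 105.23 C

105.23 C


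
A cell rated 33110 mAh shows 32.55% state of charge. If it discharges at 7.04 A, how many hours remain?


Convert: C_total = 33110 mAh = 33.11 Ah
Step 1: remaining = SOC/100 * C_total = 32.55/100 * 33.11 = 10.777 Ah
Step 2: t = remaining / I = 10.777 / 7.04 = 1.531 hr

1.531 hr


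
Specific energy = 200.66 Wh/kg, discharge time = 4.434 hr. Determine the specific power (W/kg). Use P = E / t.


Specific power = 200.66 Wh/kg / 4.434 hr = 45.25 W/kg

45.25 W/kg


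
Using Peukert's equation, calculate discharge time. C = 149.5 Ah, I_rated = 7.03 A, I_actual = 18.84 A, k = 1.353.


t_rated = C / I_rated = 149.5 / 7.03 = 21.266 hr
(I_rated/I)^k = (0.37314)^1.353 = 0.26348
t = t_rated * (I_rated/I)^k = 21.266 * 0.26348 = 5.603 hr

5.603 hr


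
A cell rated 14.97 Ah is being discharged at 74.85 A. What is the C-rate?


C_rate = I / capacity = 74.85 / 14.97 = 5C

5C


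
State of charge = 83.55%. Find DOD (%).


Complement of SOC: DOD = 100% - 83.55% = 16.45%

16.45%


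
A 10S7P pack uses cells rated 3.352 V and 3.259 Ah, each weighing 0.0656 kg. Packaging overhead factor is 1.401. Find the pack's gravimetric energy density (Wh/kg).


Step 1: V_pack = 10 * 3.352 = 33.52 V
Step 2: C_pack = 7 * 3.259 = 22.813 Ah
Step 3: E_pack = V_pack * C_pack = 33.52 * 22.813 = 764.69 Wh
Step 4: m_pack = 10 * 7 * 0.0656 * 1.401 = 6.4334 kg
Step 5: ED = E_pack / m_pack = 764.69 / 6.4334 = 118.9 Wh/kg

118.9 Wh/kg


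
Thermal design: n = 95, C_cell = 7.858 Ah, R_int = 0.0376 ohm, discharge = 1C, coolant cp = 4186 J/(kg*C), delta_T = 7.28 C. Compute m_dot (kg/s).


Step 1: I = 1 * 7.858 = 7.858 A
Step 2: Q_cell = I^2 * R = 7.858^2 * 0.0376 = 2.3217 W
Step 3: Q_total = 95 * 2.3217 = 220.56 W
Step 4: m_dot = Q_total / (cp * dT) = 220.56 / (4186 * 7.28) = 0.007238 kg/s

0.007238 kg/s


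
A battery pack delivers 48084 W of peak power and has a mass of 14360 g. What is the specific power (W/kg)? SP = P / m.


Convert: m = 14360 g = 14.36 kg
Specific power = 48084 W / 14.36 kg = 3348 W/kg

3348 W/kg


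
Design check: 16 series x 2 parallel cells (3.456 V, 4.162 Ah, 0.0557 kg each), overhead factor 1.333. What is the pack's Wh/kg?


Step 1: V_pack = 16 * 3.456 = 55.296 V
Step 2: C_pack = 2 * 4.162 = 8.324 Ah
Step 3: E_pack = V_pack * C_pack = 55.296 * 8.324 = 460.28 Wh
Step 4: m_pack = 16 * 2 * 0.0557 * 1.333 = 2.3759 kg
Step 5: ED = E_pack / m_pack = 460.28 / 2.3759 = 193.7 Wh/kg

193.7 Wh/kg


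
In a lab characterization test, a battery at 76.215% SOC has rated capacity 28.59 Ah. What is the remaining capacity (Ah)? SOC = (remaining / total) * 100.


remaining = SOC / 100 * total = 76.215 / 100 * 28.59 = 21.79 Ah

21.79 Ah


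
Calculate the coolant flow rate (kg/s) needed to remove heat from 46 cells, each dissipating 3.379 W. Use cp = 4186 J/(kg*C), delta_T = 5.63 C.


Step 1: Total heat Q = 46 * 3.379 W = 155.43 W
Step 2: denom = cp * dT = 4186 * 5.63 = 23567
Step 3: m_dot = 155.43 / 23567 = 0.006595 kg/s

0.006595 kg/s


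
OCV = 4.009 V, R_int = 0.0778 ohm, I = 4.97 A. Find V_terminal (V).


IR drop = 4.97 * 0.0778 = 0.38667 V
V = 4.009 - 0.38667 = 3.622 V

3.622 V


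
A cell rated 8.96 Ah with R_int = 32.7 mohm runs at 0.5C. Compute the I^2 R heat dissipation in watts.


Convert: R = 32.7 mohm = 0.0327 ohm
Step 1: I = C_rate * capacity = 0.5 * 8.96 = 4.48 A
Step 2: Q = I^2 * R = 4.48^2 * 0.0327 = 20.07 * 0.0327 = 0.6563 W

0.6563 W


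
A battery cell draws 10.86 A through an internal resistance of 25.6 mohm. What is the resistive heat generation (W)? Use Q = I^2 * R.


Convert: R = 25.6 mohm = 0.0256 ohm
Q = I^2 * R = 10.86^2 * 0.0256 = 3.019 W

3.019 W


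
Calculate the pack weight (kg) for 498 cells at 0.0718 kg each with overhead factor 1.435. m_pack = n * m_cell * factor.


Cell mass sum = 498 * 0.0718 = 35.756 kg
With overhead 1.435: m_pack = 35.756 * 1.435 = 51.31 kg

51.31 kg


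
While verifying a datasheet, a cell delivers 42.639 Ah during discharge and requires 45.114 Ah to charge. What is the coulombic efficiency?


Coulombic efficiency = 42.639/45.114 * 100% = 94.51%

94.51%


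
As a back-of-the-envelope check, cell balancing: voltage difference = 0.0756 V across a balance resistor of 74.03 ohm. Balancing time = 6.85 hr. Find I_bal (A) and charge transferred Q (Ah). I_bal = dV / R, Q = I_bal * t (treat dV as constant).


First, Ohm's law: I_bal = 0.0756 V / 74.03 ohm = 0.0010212 A
Then Q = I * t = 0.0010212 A * 6.85 hr = 0.006995 Ah

I=0.0010212 A, Q=0.006995 Ah


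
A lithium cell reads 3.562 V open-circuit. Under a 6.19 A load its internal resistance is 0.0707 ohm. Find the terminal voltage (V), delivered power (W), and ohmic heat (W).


Step 1: V_terminal = OCV - I*R = 3.562 - 6.19 * 0.0707 = 3.1244 V
Step 2: P_out = V_terminal * I = 3.1244 * 6.19 = 19.34 W
Step 3: Q = I^2 * R = 6.19^2 * 0.0707 = 2.709 W

V=3.1244 V, P=19.34 W, Q=2.709 W


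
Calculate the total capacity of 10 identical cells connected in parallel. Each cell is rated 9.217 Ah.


C_total = 10 * 9.217 = 92.17 Ah

92.17 Ah


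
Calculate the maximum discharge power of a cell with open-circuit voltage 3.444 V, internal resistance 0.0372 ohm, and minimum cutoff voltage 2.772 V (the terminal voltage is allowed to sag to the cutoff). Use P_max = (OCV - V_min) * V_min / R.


dV = OCV - V_min = 0.672 V (so I_max = dV / R)
P_max = dV * V_min / R = 0.672 * 2.772 / 0.0372 = 50.07 W

50.07 W


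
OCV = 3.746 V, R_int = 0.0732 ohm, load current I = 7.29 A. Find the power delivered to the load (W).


Step 1: V_terminal = OCV - I*R = 3.746 - 7.29 * 0.0732 = 3.2124 V
Step 2: P_out = V_terminal * I = 3.2124 * 7.29 = 23.42 W

23.42 W


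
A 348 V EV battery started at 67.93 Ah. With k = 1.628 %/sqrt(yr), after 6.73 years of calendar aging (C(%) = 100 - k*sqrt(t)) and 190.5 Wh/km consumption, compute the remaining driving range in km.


Step 1: capacity retention = 100 - 1.628 * sqrt(6.73) = 100 - 1.628 * 2.5942 = 95.777%
Step 2: C_now = 67.93 * 95.777/100 = 65.061 Ah
Step 3: E_pack = V * C_now = 348 * 65.061 = 22641 Wh
Step 4: range = E_pack / consumption = 22641 / 190.5 = 118.9 km

118.9 km
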